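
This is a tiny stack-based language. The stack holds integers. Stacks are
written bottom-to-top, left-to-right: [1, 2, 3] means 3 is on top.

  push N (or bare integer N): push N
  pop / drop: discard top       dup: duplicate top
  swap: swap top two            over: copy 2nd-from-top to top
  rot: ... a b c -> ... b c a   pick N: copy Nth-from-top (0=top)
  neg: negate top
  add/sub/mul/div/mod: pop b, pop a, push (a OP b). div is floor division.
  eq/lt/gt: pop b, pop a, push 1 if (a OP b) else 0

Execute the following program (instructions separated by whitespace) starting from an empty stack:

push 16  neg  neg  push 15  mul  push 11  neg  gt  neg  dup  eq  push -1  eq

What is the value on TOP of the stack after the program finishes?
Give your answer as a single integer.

After 'push 16': [16]
After 'neg': [-16]
After 'neg': [16]
After 'push 15': [16, 15]
After 'mul': [240]
After 'push 11': [240, 11]
After 'neg': [240, -11]
After 'gt': [1]
After 'neg': [-1]
After 'dup': [-1, -1]
After 'eq': [1]
After 'push -1': [1, -1]
After 'eq': [0]

Answer: 0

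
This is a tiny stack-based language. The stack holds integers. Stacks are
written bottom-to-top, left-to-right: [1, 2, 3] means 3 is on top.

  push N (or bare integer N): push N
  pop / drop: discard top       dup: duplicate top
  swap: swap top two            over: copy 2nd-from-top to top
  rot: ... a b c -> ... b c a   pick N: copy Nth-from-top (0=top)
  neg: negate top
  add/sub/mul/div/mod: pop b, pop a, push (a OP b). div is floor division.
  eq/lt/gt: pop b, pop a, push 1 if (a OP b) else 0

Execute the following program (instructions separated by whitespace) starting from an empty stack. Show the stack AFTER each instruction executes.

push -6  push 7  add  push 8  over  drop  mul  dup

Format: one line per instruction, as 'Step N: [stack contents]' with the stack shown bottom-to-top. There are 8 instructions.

Step 1: [-6]
Step 2: [-6, 7]
Step 3: [1]
Step 4: [1, 8]
Step 5: [1, 8, 1]
Step 6: [1, 8]
Step 7: [8]
Step 8: [8, 8]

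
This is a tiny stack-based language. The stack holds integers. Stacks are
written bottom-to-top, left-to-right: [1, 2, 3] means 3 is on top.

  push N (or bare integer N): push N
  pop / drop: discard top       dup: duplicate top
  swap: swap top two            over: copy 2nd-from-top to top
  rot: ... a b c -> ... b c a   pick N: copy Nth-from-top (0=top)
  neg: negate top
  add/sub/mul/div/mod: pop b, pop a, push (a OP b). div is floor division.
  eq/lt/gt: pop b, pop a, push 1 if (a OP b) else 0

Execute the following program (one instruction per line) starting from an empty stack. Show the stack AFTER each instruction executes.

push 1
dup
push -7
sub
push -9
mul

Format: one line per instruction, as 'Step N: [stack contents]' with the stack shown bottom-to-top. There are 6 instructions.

Step 1: [1]
Step 2: [1, 1]
Step 3: [1, 1, -7]
Step 4: [1, 8]
Step 5: [1, 8, -9]
Step 6: [1, -72]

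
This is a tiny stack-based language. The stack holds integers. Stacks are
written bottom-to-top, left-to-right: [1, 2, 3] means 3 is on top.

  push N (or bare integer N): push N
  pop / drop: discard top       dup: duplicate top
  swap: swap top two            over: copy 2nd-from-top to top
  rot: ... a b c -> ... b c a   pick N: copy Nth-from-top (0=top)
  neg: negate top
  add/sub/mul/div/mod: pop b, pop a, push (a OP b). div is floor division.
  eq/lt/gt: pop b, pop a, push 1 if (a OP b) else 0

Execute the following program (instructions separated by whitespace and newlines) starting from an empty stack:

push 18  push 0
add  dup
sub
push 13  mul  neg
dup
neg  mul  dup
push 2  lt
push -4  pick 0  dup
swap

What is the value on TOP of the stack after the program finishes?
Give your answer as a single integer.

After 'push 18': [18]
After 'push 0': [18, 0]
After 'add': [18]
After 'dup': [18, 18]
After 'sub': [0]
After 'push 13': [0, 13]
After 'mul': [0]
After 'neg': [0]
After 'dup': [0, 0]
After 'neg': [0, 0]
After 'mul': [0]
After 'dup': [0, 0]
After 'push 2': [0, 0, 2]
After 'lt': [0, 1]
After 'push -4': [0, 1, -4]
After 'pick 0': [0, 1, -4, -4]
After 'dup': [0, 1, -4, -4, -4]
After 'swap': [0, 1, -4, -4, -4]

Answer: -4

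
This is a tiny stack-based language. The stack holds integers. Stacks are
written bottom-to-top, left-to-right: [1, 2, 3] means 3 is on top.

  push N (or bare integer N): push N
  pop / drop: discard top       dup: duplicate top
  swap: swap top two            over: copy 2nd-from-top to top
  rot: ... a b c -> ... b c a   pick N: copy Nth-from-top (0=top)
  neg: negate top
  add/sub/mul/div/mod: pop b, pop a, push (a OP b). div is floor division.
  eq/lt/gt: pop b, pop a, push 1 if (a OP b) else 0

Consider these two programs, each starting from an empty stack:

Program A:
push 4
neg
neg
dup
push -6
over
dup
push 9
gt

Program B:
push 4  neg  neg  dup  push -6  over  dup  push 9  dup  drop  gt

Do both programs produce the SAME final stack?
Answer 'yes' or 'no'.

Answer: yes

Derivation:
Program A trace:
  After 'push 4': [4]
  After 'neg': [-4]
  After 'neg': [4]
  After 'dup': [4, 4]
  After 'push -6': [4, 4, -6]
  After 'over': [4, 4, -6, 4]
  After 'dup': [4, 4, -6, 4, 4]
  After 'push 9': [4, 4, -6, 4, 4, 9]
  After 'gt': [4, 4, -6, 4, 0]
Program A final stack: [4, 4, -6, 4, 0]

Program B trace:
  After 'push 4': [4]
  After 'neg': [-4]
  After 'neg': [4]
  After 'dup': [4, 4]
  After 'push -6': [4, 4, -6]
  After 'over': [4, 4, -6, 4]
  After 'dup': [4, 4, -6, 4, 4]
  After 'push 9': [4, 4, -6, 4, 4, 9]
  After 'dup': [4, 4, -6, 4, 4, 9, 9]
  After 'drop': [4, 4, -6, 4, 4, 9]
  After 'gt': [4, 4, -6, 4, 0]
Program B final stack: [4, 4, -6, 4, 0]
Same: yes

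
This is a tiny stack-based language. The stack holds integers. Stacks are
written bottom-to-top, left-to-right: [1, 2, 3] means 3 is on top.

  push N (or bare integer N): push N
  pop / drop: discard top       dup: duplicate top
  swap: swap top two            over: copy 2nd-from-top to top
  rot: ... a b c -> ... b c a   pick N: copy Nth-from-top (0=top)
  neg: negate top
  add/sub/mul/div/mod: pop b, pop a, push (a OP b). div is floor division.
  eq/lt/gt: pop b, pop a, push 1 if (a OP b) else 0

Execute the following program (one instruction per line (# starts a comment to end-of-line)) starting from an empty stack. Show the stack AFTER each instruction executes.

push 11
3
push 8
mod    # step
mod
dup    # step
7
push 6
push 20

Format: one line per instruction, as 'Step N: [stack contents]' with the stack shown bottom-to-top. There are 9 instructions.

Step 1: [11]
Step 2: [11, 3]
Step 3: [11, 3, 8]
Step 4: [11, 3]
Step 5: [2]
Step 6: [2, 2]
Step 7: [2, 2, 7]
Step 8: [2, 2, 7, 6]
Step 9: [2, 2, 7, 6, 20]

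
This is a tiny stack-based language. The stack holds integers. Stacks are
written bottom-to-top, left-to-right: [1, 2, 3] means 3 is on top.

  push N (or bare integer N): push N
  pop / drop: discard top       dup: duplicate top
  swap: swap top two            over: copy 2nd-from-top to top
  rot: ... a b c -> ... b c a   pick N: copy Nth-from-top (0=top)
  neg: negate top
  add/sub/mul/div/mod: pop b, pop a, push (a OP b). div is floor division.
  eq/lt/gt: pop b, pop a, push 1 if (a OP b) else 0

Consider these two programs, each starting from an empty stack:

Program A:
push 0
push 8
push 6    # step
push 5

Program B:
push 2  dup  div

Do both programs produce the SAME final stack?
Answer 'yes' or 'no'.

Program A trace:
  After 'push 0': [0]
  After 'push 8': [0, 8]
  After 'push 6': [0, 8, 6]
  After 'push 5': [0, 8, 6, 5]
Program A final stack: [0, 8, 6, 5]

Program B trace:
  After 'push 2': [2]
  After 'dup': [2, 2]
  After 'div': [1]
Program B final stack: [1]
Same: no

Answer: no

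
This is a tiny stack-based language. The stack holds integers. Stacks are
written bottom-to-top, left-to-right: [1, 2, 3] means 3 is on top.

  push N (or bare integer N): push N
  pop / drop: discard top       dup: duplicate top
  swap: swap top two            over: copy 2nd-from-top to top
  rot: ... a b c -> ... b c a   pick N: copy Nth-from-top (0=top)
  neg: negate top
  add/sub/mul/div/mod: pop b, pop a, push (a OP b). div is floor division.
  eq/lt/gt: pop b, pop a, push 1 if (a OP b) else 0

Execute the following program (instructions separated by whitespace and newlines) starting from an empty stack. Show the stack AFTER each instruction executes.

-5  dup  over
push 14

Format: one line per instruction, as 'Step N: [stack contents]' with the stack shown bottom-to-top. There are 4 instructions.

Step 1: [-5]
Step 2: [-5, -5]
Step 3: [-5, -5, -5]
Step 4: [-5, -5, -5, 14]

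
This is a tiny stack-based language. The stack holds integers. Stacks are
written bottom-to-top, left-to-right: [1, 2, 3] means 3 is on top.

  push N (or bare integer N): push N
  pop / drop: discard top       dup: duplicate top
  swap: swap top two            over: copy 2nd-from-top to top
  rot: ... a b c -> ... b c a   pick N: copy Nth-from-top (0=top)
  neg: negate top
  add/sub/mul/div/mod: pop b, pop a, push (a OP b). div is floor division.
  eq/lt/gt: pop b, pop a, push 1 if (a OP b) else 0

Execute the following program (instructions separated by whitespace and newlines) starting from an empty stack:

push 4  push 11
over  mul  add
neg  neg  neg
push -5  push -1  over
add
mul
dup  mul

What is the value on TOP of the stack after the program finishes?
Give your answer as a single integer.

After 'push 4': [4]
After 'push 11': [4, 11]
After 'over': [4, 11, 4]
After 'mul': [4, 44]
After 'add': [48]
After 'neg': [-48]
After 'neg': [48]
After 'neg': [-48]
After 'push -5': [-48, -5]
After 'push -1': [-48, -5, -1]
After 'over': [-48, -5, -1, -5]
After 'add': [-48, -5, -6]
After 'mul': [-48, 30]
After 'dup': [-48, 30, 30]
After 'mul': [-48, 900]

Answer: 900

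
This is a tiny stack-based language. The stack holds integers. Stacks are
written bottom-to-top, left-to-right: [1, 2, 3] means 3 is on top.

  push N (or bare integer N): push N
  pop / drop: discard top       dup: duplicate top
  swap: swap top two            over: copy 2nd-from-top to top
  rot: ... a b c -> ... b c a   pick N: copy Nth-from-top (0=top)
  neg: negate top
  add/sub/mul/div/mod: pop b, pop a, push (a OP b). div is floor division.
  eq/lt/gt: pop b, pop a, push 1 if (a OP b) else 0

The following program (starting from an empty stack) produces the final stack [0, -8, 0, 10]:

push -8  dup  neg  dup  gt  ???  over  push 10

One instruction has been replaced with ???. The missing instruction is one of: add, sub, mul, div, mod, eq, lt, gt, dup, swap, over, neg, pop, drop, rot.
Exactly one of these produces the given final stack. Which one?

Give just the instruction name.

Stack before ???: [-8, 0]
Stack after ???:  [0, -8]
The instruction that transforms [-8, 0] -> [0, -8] is: swap

Answer: swap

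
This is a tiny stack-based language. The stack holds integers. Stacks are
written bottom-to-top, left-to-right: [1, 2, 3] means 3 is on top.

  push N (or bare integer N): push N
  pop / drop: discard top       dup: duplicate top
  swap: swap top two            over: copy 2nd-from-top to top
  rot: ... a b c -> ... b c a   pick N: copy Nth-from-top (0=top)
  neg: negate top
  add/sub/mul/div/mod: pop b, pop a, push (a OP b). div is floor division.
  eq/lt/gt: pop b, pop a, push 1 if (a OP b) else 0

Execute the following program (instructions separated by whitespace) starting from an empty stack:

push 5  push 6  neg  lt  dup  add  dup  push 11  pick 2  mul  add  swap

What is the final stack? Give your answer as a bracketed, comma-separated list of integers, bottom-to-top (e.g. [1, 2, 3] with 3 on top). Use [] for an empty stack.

Answer: [0, 0]

Derivation:
After 'push 5': [5]
After 'push 6': [5, 6]
After 'neg': [5, -6]
After 'lt': [0]
After 'dup': [0, 0]
After 'add': [0]
After 'dup': [0, 0]
After 'push 11': [0, 0, 11]
After 'pick 2': [0, 0, 11, 0]
After 'mul': [0, 0, 0]
After 'add': [0, 0]
After 'swap': [0, 0]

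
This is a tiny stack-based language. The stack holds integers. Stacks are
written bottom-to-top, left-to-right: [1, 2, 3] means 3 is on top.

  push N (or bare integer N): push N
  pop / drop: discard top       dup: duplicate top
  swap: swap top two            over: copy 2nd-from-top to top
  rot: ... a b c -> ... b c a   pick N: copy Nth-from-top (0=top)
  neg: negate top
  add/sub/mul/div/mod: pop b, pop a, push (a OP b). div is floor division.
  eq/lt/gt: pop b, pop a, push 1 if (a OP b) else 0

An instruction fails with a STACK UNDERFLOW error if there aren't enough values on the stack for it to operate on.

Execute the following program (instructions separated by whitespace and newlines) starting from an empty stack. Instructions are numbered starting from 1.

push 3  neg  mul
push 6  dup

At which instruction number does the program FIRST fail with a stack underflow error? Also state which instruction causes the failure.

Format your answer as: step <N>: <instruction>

Answer: step 3: mul

Derivation:
Step 1 ('push 3'): stack = [3], depth = 1
Step 2 ('neg'): stack = [-3], depth = 1
Step 3 ('mul'): needs 2 value(s) but depth is 1 — STACK UNDERFLOW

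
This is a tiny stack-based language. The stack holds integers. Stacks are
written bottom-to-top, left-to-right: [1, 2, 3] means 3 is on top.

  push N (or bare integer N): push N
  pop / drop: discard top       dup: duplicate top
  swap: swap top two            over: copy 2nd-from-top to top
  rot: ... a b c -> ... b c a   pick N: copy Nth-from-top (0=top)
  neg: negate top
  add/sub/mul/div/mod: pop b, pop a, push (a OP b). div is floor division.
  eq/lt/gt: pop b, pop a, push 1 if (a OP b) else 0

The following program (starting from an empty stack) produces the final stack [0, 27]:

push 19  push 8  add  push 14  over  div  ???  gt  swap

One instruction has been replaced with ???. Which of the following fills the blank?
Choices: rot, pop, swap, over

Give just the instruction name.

Stack before ???: [27, 0]
Stack after ???:  [27, 0, 27]
Checking each choice:
  rot: stack underflow (need 3, have 2)
  pop: stack underflow (need 2, have 1)
  swap: stack underflow (need 2, have 1)
  over: MATCH


Answer: over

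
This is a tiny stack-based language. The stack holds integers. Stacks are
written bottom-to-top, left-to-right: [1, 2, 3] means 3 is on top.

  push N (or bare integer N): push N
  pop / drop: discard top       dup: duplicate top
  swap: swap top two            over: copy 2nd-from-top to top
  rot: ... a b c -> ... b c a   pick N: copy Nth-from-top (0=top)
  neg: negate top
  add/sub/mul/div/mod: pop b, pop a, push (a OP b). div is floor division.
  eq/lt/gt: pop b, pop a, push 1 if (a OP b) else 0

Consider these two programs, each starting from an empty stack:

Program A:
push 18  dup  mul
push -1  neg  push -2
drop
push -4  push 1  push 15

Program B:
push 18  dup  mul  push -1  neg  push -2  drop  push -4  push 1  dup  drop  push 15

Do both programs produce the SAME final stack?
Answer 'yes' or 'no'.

Program A trace:
  After 'push 18': [18]
  After 'dup': [18, 18]
  After 'mul': [324]
  After 'push -1': [324, -1]
  After 'neg': [324, 1]
  After 'push -2': [324, 1, -2]
  After 'drop': [324, 1]
  After 'push -4': [324, 1, -4]
  After 'push 1': [324, 1, -4, 1]
  After 'push 15': [324, 1, -4, 1, 15]
Program A final stack: [324, 1, -4, 1, 15]

Program B trace:
  After 'push 18': [18]
  After 'dup': [18, 18]
  After 'mul': [324]
  After 'push -1': [324, -1]
  After 'neg': [324, 1]
  After 'push -2': [324, 1, -2]
  After 'drop': [324, 1]
  After 'push -4': [324, 1, -4]
  After 'push 1': [324, 1, -4, 1]
  After 'dup': [324, 1, -4, 1, 1]
  After 'drop': [324, 1, -4, 1]
  After 'push 15': [324, 1, -4, 1, 15]
Program B final stack: [324, 1, -4, 1, 15]
Same: yes

Answer: yes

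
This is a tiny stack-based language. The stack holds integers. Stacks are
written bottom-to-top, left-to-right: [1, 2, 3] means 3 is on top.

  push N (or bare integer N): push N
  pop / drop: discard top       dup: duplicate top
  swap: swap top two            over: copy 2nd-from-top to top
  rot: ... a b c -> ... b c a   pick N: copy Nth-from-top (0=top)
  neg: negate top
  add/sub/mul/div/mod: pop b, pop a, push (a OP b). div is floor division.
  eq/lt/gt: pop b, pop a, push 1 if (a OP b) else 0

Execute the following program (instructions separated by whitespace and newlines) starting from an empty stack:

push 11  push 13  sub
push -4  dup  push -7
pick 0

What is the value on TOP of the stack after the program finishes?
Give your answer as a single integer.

Answer: -7

Derivation:
After 'push 11': [11]
After 'push 13': [11, 13]
After 'sub': [-2]
After 'push -4': [-2, -4]
After 'dup': [-2, -4, -4]
After 'push -7': [-2, -4, -4, -7]
After 'pick 0': [-2, -4, -4, -7, -7]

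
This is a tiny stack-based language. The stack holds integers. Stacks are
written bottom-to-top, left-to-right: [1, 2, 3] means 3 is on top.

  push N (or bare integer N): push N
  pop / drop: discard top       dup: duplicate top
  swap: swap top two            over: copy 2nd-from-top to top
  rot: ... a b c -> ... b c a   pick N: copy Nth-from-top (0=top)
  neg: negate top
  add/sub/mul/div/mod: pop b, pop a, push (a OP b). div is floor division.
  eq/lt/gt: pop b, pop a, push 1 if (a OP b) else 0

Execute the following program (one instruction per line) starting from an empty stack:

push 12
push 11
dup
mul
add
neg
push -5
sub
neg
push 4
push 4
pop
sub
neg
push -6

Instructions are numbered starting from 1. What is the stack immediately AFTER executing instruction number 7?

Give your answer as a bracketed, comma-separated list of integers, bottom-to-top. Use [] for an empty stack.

Step 1 ('push 12'): [12]
Step 2 ('push 11'): [12, 11]
Step 3 ('dup'): [12, 11, 11]
Step 4 ('mul'): [12, 121]
Step 5 ('add'): [133]
Step 6 ('neg'): [-133]
Step 7 ('push -5'): [-133, -5]

Answer: [-133, -5]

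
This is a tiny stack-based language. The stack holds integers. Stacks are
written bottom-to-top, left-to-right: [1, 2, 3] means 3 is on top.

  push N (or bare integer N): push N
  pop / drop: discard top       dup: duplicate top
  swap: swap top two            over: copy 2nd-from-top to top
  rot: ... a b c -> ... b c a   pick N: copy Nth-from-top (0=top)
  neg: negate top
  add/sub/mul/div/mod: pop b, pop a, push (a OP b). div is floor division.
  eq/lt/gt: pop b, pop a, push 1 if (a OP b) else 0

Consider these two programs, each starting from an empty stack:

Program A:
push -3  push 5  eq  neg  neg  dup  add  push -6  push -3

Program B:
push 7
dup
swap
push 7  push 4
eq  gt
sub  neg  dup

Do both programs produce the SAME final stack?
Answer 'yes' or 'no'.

Program A trace:
  After 'push -3': [-3]
  After 'push 5': [-3, 5]
  After 'eq': [0]
  After 'neg': [0]
  After 'neg': [0]
  After 'dup': [0, 0]
  After 'add': [0]
  After 'push -6': [0, -6]
  After 'push -3': [0, -6, -3]
Program A final stack: [0, -6, -3]

Program B trace:
  After 'push 7': [7]
  After 'dup': [7, 7]
  After 'swap': [7, 7]
  After 'push 7': [7, 7, 7]
  After 'push 4': [7, 7, 7, 4]
  After 'eq': [7, 7, 0]
  After 'gt': [7, 1]
  After 'sub': [6]
  After 'neg': [-6]
  After 'dup': [-6, -6]
Program B final stack: [-6, -6]
Same: no

Answer: no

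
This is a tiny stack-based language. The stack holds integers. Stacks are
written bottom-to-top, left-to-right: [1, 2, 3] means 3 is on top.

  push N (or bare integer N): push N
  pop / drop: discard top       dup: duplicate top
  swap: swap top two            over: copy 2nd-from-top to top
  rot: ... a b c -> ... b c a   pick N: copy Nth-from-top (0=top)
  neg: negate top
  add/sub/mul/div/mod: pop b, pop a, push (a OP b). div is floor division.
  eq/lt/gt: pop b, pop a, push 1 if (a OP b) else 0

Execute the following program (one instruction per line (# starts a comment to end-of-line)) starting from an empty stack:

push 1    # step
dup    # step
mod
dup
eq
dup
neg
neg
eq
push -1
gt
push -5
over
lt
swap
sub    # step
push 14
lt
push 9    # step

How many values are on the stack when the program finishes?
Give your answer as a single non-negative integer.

Answer: 2

Derivation:
After 'push 1': stack = [1] (depth 1)
After 'dup': stack = [1, 1] (depth 2)
After 'mod': stack = [0] (depth 1)
After 'dup': stack = [0, 0] (depth 2)
After 'eq': stack = [1] (depth 1)
After 'dup': stack = [1, 1] (depth 2)
After 'neg': stack = [1, -1] (depth 2)
After 'neg': stack = [1, 1] (depth 2)
After 'eq': stack = [1] (depth 1)
After 'push -1': stack = [1, -1] (depth 2)
After 'gt': stack = [1] (depth 1)
After 'push -5': stack = [1, -5] (depth 2)
After 'over': stack = [1, -5, 1] (depth 3)
After 'lt': stack = [1, 1] (depth 2)
After 'swap': stack = [1, 1] (depth 2)
After 'sub': stack = [0] (depth 1)
After 'push 14': stack = [0, 14] (depth 2)
After 'lt': stack = [1] (depth 1)
After 'push 9': stack = [1, 9] (depth 2)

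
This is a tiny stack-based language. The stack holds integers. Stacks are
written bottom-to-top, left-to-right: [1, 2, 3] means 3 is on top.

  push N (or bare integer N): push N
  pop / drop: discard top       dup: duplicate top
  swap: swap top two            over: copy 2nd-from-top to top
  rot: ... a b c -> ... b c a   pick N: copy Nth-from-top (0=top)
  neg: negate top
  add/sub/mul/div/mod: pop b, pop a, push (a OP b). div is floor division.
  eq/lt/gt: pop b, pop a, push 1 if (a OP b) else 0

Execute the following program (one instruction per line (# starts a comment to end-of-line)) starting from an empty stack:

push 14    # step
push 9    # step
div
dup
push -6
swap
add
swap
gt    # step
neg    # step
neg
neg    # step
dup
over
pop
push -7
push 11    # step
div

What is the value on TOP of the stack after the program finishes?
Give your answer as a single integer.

Answer: -1

Derivation:
After 'push 14': [14]
After 'push 9': [14, 9]
After 'div': [1]
After 'dup': [1, 1]
After 'push -6': [1, 1, -6]
After 'swap': [1, -6, 1]
After 'add': [1, -5]
After 'swap': [-5, 1]
After 'gt': [0]
After 'neg': [0]
After 'neg': [0]
After 'neg': [0]
After 'dup': [0, 0]
After 'over': [0, 0, 0]
After 'pop': [0, 0]
After 'push -7': [0, 0, -7]
After 'push 11': [0, 0, -7, 11]
After 'div': [0, 0, -1]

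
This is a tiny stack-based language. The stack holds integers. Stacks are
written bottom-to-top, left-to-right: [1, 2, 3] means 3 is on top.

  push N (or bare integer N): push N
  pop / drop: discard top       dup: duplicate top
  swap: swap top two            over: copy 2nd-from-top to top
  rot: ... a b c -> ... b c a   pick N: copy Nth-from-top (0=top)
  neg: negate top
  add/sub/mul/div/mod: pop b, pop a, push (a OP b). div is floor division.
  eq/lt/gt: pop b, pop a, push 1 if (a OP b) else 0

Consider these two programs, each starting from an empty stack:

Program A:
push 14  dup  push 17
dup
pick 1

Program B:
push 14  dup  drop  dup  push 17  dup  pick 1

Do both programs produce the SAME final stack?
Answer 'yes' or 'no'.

Answer: yes

Derivation:
Program A trace:
  After 'push 14': [14]
  After 'dup': [14, 14]
  After 'push 17': [14, 14, 17]
  After 'dup': [14, 14, 17, 17]
  After 'pick 1': [14, 14, 17, 17, 17]
Program A final stack: [14, 14, 17, 17, 17]

Program B trace:
  After 'push 14': [14]
  After 'dup': [14, 14]
  After 'drop': [14]
  After 'dup': [14, 14]
  After 'push 17': [14, 14, 17]
  After 'dup': [14, 14, 17, 17]
  After 'pick 1': [14, 14, 17, 17, 17]
Program B final stack: [14, 14, 17, 17, 17]
Same: yes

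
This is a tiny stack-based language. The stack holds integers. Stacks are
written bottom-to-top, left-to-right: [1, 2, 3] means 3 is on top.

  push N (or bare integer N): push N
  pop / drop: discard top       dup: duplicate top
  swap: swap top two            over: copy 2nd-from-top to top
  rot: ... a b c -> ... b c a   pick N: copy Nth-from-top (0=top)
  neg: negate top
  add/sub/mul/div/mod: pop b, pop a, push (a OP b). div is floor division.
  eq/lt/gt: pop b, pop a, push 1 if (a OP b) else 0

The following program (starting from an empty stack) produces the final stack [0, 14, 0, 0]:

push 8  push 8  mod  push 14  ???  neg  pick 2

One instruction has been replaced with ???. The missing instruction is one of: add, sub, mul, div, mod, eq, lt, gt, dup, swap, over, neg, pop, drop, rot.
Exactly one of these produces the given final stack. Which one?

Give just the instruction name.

Answer: over

Derivation:
Stack before ???: [0, 14]
Stack after ???:  [0, 14, 0]
The instruction that transforms [0, 14] -> [0, 14, 0] is: over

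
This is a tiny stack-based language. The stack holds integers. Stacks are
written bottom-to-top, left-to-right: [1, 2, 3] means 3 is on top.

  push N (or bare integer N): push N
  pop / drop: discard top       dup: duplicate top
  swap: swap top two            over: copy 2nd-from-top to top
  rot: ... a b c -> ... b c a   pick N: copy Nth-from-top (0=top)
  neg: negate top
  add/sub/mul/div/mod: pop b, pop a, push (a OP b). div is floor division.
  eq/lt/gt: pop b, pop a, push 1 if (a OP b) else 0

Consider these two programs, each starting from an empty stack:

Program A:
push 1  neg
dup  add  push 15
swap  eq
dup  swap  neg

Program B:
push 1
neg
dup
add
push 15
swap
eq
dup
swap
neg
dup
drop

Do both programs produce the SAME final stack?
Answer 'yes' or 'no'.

Program A trace:
  After 'push 1': [1]
  After 'neg': [-1]
  After 'dup': [-1, -1]
  After 'add': [-2]
  After 'push 15': [-2, 15]
  After 'swap': [15, -2]
  After 'eq': [0]
  After 'dup': [0, 0]
  After 'swap': [0, 0]
  After 'neg': [0, 0]
Program A final stack: [0, 0]

Program B trace:
  After 'push 1': [1]
  After 'neg': [-1]
  After 'dup': [-1, -1]
  After 'add': [-2]
  After 'push 15': [-2, 15]
  After 'swap': [15, -2]
  After 'eq': [0]
  After 'dup': [0, 0]
  After 'swap': [0, 0]
  After 'neg': [0, 0]
  After 'dup': [0, 0, 0]
  After 'drop': [0, 0]
Program B final stack: [0, 0]
Same: yes

Answer: yes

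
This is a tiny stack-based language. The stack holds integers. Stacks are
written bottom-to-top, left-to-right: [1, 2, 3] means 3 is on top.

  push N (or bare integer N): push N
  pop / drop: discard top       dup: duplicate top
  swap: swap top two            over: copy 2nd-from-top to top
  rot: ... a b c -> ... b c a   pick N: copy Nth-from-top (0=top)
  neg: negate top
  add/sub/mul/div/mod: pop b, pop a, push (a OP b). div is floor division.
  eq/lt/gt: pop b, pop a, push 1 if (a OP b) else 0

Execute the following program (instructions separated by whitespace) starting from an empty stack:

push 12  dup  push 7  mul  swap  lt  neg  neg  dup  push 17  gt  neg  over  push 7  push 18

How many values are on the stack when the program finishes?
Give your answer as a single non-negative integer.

Answer: 5

Derivation:
After 'push 12': stack = [12] (depth 1)
After 'dup': stack = [12, 12] (depth 2)
After 'push 7': stack = [12, 12, 7] (depth 3)
After 'mul': stack = [12, 84] (depth 2)
After 'swap': stack = [84, 12] (depth 2)
After 'lt': stack = [0] (depth 1)
After 'neg': stack = [0] (depth 1)
After 'neg': stack = [0] (depth 1)
After 'dup': stack = [0, 0] (depth 2)
After 'push 17': stack = [0, 0, 17] (depth 3)
After 'gt': stack = [0, 0] (depth 2)
After 'neg': stack = [0, 0] (depth 2)
After 'over': stack = [0, 0, 0] (depth 3)
After 'push 7': stack = [0, 0, 0, 7] (depth 4)
After 'push 18': stack = [0, 0, 0, 7, 18] (depth 5)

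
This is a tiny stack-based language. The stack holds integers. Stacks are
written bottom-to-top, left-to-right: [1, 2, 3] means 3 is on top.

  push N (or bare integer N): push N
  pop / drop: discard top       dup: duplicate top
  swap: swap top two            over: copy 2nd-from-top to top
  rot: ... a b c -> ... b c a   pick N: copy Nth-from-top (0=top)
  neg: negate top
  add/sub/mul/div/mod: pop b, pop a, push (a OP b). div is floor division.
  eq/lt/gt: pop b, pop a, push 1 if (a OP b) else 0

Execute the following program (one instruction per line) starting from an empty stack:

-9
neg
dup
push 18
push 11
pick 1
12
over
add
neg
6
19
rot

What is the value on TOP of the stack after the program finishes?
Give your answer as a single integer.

After 'push -9': [-9]
After 'neg': [9]
After 'dup': [9, 9]
After 'push 18': [9, 9, 18]
After 'push 11': [9, 9, 18, 11]
After 'pick 1': [9, 9, 18, 11, 18]
After 'push 12': [9, 9, 18, 11, 18, 12]
After 'over': [9, 9, 18, 11, 18, 12, 18]
After 'add': [9, 9, 18, 11, 18, 30]
After 'neg': [9, 9, 18, 11, 18, -30]
After 'push 6': [9, 9, 18, 11, 18, -30, 6]
After 'push 19': [9, 9, 18, 11, 18, -30, 6, 19]
After 'rot': [9, 9, 18, 11, 18, 6, 19, -30]

Answer: -30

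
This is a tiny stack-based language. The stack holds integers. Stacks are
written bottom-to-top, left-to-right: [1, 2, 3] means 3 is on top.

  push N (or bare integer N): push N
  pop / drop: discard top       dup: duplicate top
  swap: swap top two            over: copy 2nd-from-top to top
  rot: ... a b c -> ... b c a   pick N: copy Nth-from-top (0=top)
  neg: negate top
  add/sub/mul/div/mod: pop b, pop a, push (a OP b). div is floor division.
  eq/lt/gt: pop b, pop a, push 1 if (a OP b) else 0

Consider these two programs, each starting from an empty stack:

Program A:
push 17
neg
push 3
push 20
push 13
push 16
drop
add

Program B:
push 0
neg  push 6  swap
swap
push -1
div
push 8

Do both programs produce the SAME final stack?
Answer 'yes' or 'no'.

Answer: no

Derivation:
Program A trace:
  After 'push 17': [17]
  After 'neg': [-17]
  After 'push 3': [-17, 3]
  After 'push 20': [-17, 3, 20]
  After 'push 13': [-17, 3, 20, 13]
  After 'push 16': [-17, 3, 20, 13, 16]
  After 'drop': [-17, 3, 20, 13]
  After 'add': [-17, 3, 33]
Program A final stack: [-17, 3, 33]

Program B trace:
  After 'push 0': [0]
  After 'neg': [0]
  After 'push 6': [0, 6]
  After 'swap': [6, 0]
  After 'swap': [0, 6]
  After 'push -1': [0, 6, -1]
  After 'div': [0, -6]
  After 'push 8': [0, -6, 8]
Program B final stack: [0, -6, 8]
Same: no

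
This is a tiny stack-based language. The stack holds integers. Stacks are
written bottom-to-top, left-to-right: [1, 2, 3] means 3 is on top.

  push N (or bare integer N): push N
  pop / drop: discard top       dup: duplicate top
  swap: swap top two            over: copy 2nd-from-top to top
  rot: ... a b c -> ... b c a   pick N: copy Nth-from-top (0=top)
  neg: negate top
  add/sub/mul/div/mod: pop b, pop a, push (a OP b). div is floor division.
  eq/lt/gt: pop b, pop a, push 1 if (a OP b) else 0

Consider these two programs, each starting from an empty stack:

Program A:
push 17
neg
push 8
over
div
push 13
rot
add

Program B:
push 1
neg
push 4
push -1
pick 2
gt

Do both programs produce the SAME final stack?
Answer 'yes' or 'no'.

Answer: no

Derivation:
Program A trace:
  After 'push 17': [17]
  After 'neg': [-17]
  After 'push 8': [-17, 8]
  After 'over': [-17, 8, -17]
  After 'div': [-17, -1]
  After 'push 13': [-17, -1, 13]
  After 'rot': [-1, 13, -17]
  After 'add': [-1, -4]
Program A final stack: [-1, -4]

Program B trace:
  After 'push 1': [1]
  After 'neg': [-1]
  After 'push 4': [-1, 4]
  After 'push -1': [-1, 4, -1]
  After 'pick 2': [-1, 4, -1, -1]
  After 'gt': [-1, 4, 0]
Program B final stack: [-1, 4, 0]
Same: no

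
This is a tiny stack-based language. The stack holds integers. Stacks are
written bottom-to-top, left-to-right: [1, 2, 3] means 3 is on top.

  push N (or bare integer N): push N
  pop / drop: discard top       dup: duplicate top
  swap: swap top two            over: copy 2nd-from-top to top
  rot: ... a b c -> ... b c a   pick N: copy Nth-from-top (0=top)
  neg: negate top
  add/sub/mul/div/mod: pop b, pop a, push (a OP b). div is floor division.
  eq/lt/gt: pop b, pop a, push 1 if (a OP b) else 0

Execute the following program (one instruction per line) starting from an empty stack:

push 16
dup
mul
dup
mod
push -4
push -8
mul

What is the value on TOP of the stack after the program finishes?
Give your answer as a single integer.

After 'push 16': [16]
After 'dup': [16, 16]
After 'mul': [256]
After 'dup': [256, 256]
After 'mod': [0]
After 'push -4': [0, -4]
After 'push -8': [0, -4, -8]
After 'mul': [0, 32]

Answer: 32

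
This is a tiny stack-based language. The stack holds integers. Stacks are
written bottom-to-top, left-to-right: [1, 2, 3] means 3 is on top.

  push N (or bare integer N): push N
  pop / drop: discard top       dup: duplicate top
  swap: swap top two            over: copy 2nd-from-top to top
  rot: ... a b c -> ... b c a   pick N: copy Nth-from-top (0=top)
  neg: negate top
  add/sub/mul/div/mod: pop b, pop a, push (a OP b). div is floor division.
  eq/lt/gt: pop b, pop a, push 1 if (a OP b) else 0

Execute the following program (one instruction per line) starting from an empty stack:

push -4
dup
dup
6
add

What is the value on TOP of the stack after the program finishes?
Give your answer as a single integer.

After 'push -4': [-4]
After 'dup': [-4, -4]
After 'dup': [-4, -4, -4]
After 'push 6': [-4, -4, -4, 6]
After 'add': [-4, -4, 2]

Answer: 2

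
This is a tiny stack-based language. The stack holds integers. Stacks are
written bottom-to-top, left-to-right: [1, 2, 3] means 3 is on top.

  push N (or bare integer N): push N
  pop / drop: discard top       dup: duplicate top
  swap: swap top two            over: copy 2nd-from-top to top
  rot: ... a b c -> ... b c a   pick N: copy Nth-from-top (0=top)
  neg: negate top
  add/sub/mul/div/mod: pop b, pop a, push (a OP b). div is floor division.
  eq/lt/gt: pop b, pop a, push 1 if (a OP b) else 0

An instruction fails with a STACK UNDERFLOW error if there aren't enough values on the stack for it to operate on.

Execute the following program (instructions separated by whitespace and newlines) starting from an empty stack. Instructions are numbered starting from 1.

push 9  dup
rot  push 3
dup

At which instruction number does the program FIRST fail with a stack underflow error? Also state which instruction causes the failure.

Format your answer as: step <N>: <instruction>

Step 1 ('push 9'): stack = [9], depth = 1
Step 2 ('dup'): stack = [9, 9], depth = 2
Step 3 ('rot'): needs 3 value(s) but depth is 2 — STACK UNDERFLOW

Answer: step 3: rot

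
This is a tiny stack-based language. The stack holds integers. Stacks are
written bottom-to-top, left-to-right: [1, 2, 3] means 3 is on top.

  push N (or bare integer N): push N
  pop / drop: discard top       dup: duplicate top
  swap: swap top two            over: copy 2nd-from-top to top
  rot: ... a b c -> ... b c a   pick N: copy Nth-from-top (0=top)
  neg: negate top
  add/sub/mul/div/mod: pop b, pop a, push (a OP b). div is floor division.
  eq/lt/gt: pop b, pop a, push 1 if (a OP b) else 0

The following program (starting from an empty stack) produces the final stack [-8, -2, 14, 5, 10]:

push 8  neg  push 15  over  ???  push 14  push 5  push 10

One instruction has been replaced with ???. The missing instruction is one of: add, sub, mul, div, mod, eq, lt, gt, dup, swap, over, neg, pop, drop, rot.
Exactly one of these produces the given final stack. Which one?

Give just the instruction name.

Stack before ???: [-8, 15, -8]
Stack after ???:  [-8, -2]
The instruction that transforms [-8, 15, -8] -> [-8, -2] is: div

Answer: div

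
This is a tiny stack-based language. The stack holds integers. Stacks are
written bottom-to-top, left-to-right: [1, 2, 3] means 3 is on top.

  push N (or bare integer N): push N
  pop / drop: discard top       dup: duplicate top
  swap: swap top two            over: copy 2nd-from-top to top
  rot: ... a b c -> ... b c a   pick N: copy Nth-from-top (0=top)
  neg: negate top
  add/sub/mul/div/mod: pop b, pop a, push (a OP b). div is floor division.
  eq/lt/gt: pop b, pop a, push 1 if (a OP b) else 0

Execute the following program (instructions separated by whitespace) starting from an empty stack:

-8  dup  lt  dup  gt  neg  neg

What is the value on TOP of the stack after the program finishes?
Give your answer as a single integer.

After 'push -8': [-8]
After 'dup': [-8, -8]
After 'lt': [0]
After 'dup': [0, 0]
After 'gt': [0]
After 'neg': [0]
After 'neg': [0]

Answer: 0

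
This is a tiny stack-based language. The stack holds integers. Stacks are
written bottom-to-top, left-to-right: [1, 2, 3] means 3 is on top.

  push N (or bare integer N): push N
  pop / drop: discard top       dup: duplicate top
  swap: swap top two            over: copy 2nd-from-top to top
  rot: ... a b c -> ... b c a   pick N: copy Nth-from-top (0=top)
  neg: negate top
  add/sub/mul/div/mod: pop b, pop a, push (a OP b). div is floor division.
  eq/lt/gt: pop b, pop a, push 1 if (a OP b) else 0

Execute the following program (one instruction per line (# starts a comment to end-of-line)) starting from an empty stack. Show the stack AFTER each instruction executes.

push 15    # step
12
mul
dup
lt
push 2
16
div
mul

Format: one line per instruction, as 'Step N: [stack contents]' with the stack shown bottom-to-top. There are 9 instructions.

Step 1: [15]
Step 2: [15, 12]
Step 3: [180]
Step 4: [180, 180]
Step 5: [0]
Step 6: [0, 2]
Step 7: [0, 2, 16]
Step 8: [0, 0]
Step 9: [0]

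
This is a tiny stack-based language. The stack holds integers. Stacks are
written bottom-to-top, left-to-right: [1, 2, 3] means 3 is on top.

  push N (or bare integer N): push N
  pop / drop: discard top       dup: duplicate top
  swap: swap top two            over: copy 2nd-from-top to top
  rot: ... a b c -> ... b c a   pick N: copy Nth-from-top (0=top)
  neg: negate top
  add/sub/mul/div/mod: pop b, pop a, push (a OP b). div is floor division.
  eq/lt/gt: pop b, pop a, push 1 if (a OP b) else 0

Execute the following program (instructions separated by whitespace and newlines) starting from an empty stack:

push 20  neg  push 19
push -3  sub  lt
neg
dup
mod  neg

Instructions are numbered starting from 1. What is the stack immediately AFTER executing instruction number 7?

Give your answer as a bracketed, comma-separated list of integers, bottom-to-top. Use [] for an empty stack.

Step 1 ('push 20'): [20]
Step 2 ('neg'): [-20]
Step 3 ('push 19'): [-20, 19]
Step 4 ('push -3'): [-20, 19, -3]
Step 5 ('sub'): [-20, 22]
Step 6 ('lt'): [1]
Step 7 ('neg'): [-1]

Answer: [-1]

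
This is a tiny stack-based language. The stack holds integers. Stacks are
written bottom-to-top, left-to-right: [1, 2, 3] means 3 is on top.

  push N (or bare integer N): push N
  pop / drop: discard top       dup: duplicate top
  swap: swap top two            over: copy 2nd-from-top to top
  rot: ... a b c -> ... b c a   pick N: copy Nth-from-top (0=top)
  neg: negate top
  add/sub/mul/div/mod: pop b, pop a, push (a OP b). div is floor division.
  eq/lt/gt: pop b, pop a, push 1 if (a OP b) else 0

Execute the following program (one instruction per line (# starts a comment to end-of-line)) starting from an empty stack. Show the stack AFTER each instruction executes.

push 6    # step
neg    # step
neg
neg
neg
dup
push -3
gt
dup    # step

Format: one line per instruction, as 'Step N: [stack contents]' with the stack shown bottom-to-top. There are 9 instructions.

Step 1: [6]
Step 2: [-6]
Step 3: [6]
Step 4: [-6]
Step 5: [6]
Step 6: [6, 6]
Step 7: [6, 6, -3]
Step 8: [6, 1]
Step 9: [6, 1, 1]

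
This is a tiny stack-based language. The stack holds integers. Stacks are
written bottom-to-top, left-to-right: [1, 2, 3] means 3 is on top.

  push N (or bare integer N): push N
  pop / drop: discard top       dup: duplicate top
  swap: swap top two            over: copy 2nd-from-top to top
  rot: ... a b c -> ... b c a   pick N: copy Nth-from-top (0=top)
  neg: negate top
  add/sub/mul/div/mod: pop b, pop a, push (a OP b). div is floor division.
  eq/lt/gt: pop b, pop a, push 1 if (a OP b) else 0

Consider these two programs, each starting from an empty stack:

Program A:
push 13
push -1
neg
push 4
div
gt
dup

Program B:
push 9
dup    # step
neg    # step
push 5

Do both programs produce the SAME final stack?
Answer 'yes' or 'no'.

Program A trace:
  After 'push 13': [13]
  After 'push -1': [13, -1]
  After 'neg': [13, 1]
  After 'push 4': [13, 1, 4]
  After 'div': [13, 0]
  After 'gt': [1]
  After 'dup': [1, 1]
Program A final stack: [1, 1]

Program B trace:
  After 'push 9': [9]
  After 'dup': [9, 9]
  After 'neg': [9, -9]
  After 'push 5': [9, -9, 5]
Program B final stack: [9, -9, 5]
Same: no

Answer: no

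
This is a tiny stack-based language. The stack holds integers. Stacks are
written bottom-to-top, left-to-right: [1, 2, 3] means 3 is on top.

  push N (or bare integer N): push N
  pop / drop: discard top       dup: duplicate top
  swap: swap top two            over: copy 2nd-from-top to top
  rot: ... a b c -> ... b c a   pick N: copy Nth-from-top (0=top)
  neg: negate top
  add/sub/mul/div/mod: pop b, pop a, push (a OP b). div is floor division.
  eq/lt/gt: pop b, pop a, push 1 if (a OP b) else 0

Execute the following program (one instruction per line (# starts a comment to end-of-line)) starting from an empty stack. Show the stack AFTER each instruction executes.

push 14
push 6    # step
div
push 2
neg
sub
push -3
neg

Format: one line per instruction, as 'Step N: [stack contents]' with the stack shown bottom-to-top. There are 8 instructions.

Step 1: [14]
Step 2: [14, 6]
Step 3: [2]
Step 4: [2, 2]
Step 5: [2, -2]
Step 6: [4]
Step 7: [4, -3]
Step 8: [4, 3]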